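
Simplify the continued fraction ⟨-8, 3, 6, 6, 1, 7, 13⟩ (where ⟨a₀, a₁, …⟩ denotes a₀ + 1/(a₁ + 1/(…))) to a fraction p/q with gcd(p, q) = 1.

-107827/14033

Compute successive convergents:
a_0 = -8: -8/1
a_1 = 3: -23/3
a_2 = 6: -146/19
a_3 = 6: -899/117
a_4 = 1: -1045/136
a_5 = 7: -8214/1069
a_6 = 13: -107827/14033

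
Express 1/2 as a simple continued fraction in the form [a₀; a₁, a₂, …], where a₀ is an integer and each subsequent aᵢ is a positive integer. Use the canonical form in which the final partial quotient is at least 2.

[0; 2]

1 = 0·2 + 1, so a_0 = 0
2 = 2·1 + 0, so a_1 = 2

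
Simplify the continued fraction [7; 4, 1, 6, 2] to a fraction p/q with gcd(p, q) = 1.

526/73

a_0 = 7: 7/1
a_1 = 4: 29/4
a_2 = 1: 36/5
a_3 = 6: 245/34
a_4 = 2: 526/73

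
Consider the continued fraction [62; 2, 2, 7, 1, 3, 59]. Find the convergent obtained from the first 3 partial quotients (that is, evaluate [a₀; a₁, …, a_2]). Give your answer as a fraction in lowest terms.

312/5

Collapse the nested fraction from the inside out:
Start with 2.
2 + 1/(2/1) = 2 + 1/2 = 5/2
62 + 1/(5/2) = 62 + 2/5 = 312/5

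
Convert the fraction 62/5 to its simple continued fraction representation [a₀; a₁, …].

[12; 2, 2]

⌊62/5⌋ = 12, remainder 2
⌊5/2⌋ = 2, remainder 1
⌊2/1⌋ = 2, remainder 0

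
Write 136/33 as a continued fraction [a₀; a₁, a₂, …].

[4; 8, 4]

Repeatedly divide and take the remainder:
136 = 4·33 + 4, so a_0 = 4
33 = 8·4 + 1, so a_1 = 8
4 = 4·1 + 0, so a_2 = 4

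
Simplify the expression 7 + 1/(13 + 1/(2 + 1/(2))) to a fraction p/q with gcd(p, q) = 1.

474/67

Compute successive convergents:
a_0 = 7: 7/1
a_1 = 13: 92/13
a_2 = 2: 191/27
a_3 = 2: 474/67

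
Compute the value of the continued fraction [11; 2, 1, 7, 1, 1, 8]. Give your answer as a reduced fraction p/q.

4743/418

a_0 = 11: 11/1
a_1 = 2: 23/2
a_2 = 1: 34/3
a_3 = 7: 261/23
a_4 = 1: 295/26
a_5 = 1: 556/49
a_6 = 8: 4743/418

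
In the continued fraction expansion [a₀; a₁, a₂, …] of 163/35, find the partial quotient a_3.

163 ÷ 35 → quotient 4, remainder 23
35 ÷ 23 → quotient 1, remainder 12
23 ÷ 12 → quotient 1, remainder 11
12 ÷ 11 → quotient 1, remainder 1

1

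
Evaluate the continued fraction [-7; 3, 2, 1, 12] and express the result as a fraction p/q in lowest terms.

-851/127

Work from the innermost term outward:
Start with 12.
1 + 1/(12/1) = 1 + 1/12 = 13/12
2 + 1/(13/12) = 2 + 12/13 = 38/13
3 + 1/(38/13) = 3 + 13/38 = 127/38
-7 + 1/(127/38) = -7 + 38/127 = -851/127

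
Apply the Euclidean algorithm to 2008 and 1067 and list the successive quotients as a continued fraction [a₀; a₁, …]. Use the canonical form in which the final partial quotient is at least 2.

⌊2008/1067⌋ = 1, remainder 941
⌊1067/941⌋ = 1, remainder 126
⌊941/126⌋ = 7, remainder 59
⌊126/59⌋ = 2, remainder 8
⌊59/8⌋ = 7, remainder 3
⌊8/3⌋ = 2, remainder 2
⌊3/2⌋ = 1, remainder 1
⌊2/1⌋ = 2, remainder 0

[1; 1, 7, 2, 7, 2, 1, 2]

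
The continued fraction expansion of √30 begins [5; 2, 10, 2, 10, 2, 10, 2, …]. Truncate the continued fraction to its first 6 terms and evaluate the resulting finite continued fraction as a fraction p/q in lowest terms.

Start with 2.
10 + 1/(2/1) = 10 + 1/2 = 21/2
2 + 1/(21/2) = 2 + 2/21 = 44/21
10 + 1/(44/21) = 10 + 21/44 = 461/44
2 + 1/(461/44) = 2 + 44/461 = 966/461
5 + 1/(966/461) = 5 + 461/966 = 5291/966

5291/966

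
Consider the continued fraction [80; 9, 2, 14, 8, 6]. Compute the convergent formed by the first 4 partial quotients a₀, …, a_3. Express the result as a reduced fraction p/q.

Start with 14.
2 + 1/(14/1) = 2 + 1/14 = 29/14
9 + 1/(29/14) = 9 + 14/29 = 275/29
80 + 1/(275/29) = 80 + 29/275 = 22029/275

22029/275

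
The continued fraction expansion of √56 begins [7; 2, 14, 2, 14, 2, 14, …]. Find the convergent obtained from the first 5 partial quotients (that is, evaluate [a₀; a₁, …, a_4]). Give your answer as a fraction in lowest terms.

Work from the innermost term outward:
Start with 14.
2 + 1/(14/1) = 2 + 1/14 = 29/14
14 + 1/(29/14) = 14 + 14/29 = 420/29
2 + 1/(420/29) = 2 + 29/420 = 869/420
7 + 1/(869/420) = 7 + 420/869 = 6503/869

6503/869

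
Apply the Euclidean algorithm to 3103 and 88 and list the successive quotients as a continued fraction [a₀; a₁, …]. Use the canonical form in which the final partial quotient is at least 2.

⌊3103/88⌋ = 35, remainder 23
⌊88/23⌋ = 3, remainder 19
⌊23/19⌋ = 1, remainder 4
⌊19/4⌋ = 4, remainder 3
⌊4/3⌋ = 1, remainder 1
⌊3/1⌋ = 3, remainder 0

[35; 3, 1, 4, 1, 3]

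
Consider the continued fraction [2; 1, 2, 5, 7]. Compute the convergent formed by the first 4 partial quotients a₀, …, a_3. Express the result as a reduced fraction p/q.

43/16

Starting at the tail and folding back:
Start with 5.
2 + 1/(5/1) = 2 + 1/5 = 11/5
1 + 1/(11/5) = 1 + 5/11 = 16/11
2 + 1/(16/11) = 2 + 11/16 = 43/16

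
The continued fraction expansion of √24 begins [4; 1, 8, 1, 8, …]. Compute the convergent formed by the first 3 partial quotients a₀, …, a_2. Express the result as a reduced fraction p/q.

44/9

Build up convergents one term at a time:
a_0 = 4: 4/1
a_1 = 1: 5/1
a_2 = 8: 44/9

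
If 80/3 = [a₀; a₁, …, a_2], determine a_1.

1

80 = 26·3 + 2, so a_0 = 26
3 = 1·2 + 1, so a_1 = 1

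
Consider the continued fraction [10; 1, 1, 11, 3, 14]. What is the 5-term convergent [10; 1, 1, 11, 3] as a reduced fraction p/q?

Start with 3.
11 + 1/(3/1) = 11 + 1/3 = 34/3
1 + 1/(34/3) = 1 + 3/34 = 37/34
1 + 1/(37/34) = 1 + 34/37 = 71/37
10 + 1/(71/37) = 10 + 37/71 = 747/71

747/71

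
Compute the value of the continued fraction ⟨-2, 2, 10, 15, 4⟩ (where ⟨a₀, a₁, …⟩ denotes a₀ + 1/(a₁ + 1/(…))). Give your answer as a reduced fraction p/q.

Start with 4.
15 + 1/(4/1) = 15 + 1/4 = 61/4
10 + 1/(61/4) = 10 + 4/61 = 614/61
2 + 1/(614/61) = 2 + 61/614 = 1289/614
-2 + 1/(1289/614) = -2 + 614/1289 = -1964/1289

-1964/1289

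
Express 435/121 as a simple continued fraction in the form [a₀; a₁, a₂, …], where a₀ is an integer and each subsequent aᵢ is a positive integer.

[3; 1, 1, 2, 7, 1, 2]

Apply division with remainder until the remainder is 0:
435 = 3·121 + 72, so a_0 = 3
121 = 1·72 + 49, so a_1 = 1
72 = 1·49 + 23, so a_2 = 1
49 = 2·23 + 3, so a_3 = 2
23 = 7·3 + 2, so a_4 = 7
3 = 1·2 + 1, so a_5 = 1
2 = 2·1 + 0, so a_6 = 2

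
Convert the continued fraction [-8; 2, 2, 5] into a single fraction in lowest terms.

-205/27

a_0 = -8: -8/1
a_1 = 2: -15/2
a_2 = 2: -38/5
a_3 = 5: -205/27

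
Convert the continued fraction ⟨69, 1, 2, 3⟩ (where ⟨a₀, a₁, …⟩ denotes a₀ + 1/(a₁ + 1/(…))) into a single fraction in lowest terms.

Starting at the tail and folding back:
Start with 3.
2 + 1/(3/1) = 2 + 1/3 = 7/3
1 + 1/(7/3) = 1 + 3/7 = 10/7
69 + 1/(10/7) = 69 + 7/10 = 697/10

697/10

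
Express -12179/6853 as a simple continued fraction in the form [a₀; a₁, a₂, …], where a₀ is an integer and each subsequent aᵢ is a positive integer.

-12179 = -2·6853 + 1527, so a_0 = -2
6853 = 4·1527 + 745, so a_1 = 4
1527 = 2·745 + 37, so a_2 = 2
745 = 20·37 + 5, so a_3 = 20
37 = 7·5 + 2, so a_4 = 7
5 = 2·2 + 1, so a_5 = 2
2 = 2·1 + 0, so a_6 = 2

[-2; 4, 2, 20, 7, 2, 2]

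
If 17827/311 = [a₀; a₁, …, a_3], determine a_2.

Apply division with remainder until the remainder is 0:
17827 ÷ 311 → quotient 57, remainder 100
311 ÷ 100 → quotient 3, remainder 11
100 ÷ 11 → quotient 9, remainder 1

9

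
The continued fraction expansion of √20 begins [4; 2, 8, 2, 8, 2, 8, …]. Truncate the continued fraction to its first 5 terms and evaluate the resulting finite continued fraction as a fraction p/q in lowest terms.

1364/305

Compute successive convergents:
a_0 = 4: 4/1
a_1 = 2: 9/2
a_2 = 8: 76/17
a_3 = 2: 161/36
a_4 = 8: 1364/305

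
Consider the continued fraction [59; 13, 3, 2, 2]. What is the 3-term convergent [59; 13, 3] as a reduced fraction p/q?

Work from the innermost term outward:
Start with 3.
13 + 1/(3/1) = 13 + 1/3 = 40/3
59 + 1/(40/3) = 59 + 3/40 = 2363/40

2363/40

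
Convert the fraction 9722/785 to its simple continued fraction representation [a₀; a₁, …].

[12; 2, 1, 1, 2, 60]

Run the Euclidean algorithm, recording each quotient:
9722 ÷ 785 → quotient 12, remainder 302
785 ÷ 302 → quotient 2, remainder 181
302 ÷ 181 → quotient 1, remainder 121
181 ÷ 121 → quotient 1, remainder 60
121 ÷ 60 → quotient 2, remainder 1
60 ÷ 1 → quotient 60, remainder 0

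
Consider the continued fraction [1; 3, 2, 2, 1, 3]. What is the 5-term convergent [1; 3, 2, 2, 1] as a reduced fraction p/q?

Build up convergents one term at a time:
a_0 = 1: 1/1
a_1 = 3: 4/3
a_2 = 2: 9/7
a_3 = 2: 22/17
a_4 = 1: 31/24

31/24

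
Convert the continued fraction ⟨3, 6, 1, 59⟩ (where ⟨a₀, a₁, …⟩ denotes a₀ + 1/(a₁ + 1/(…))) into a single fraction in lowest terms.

1317/419

Start with 59.
1 + 1/(59/1) = 1 + 1/59 = 60/59
6 + 1/(60/59) = 6 + 59/60 = 419/60
3 + 1/(419/60) = 3 + 60/419 = 1317/419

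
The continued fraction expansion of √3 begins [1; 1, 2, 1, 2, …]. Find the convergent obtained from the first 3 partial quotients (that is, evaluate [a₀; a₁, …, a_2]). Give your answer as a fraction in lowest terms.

5/3

Build up convergents one term at a time:
a_0 = 1: 1/1
a_1 = 1: 2/1
a_2 = 2: 5/3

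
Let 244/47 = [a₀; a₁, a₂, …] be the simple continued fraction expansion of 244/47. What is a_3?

2

Repeatedly divide and take the remainder:
244 = 5·47 + 9, so a_0 = 5
47 = 5·9 + 2, so a_1 = 5
9 = 4·2 + 1, so a_2 = 4
2 = 2·1 + 0, so a_3 = 2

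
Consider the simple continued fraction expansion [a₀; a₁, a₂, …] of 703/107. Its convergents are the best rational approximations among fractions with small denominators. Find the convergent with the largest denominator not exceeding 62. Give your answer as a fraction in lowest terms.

46/7

a_0 = 6: 6/1  (≤ bound)
a_1 = 1: 7/1  (≤ bound)
a_2 = 1: 13/2  (≤ bound)
a_3 = 3: 46/7  (≤ bound)
a_4 = 15: 703/107  (> 62, stop)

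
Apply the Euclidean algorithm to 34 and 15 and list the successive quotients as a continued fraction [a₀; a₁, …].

[2; 3, 1, 3]

⌊34/15⌋ = 2, remainder 4
⌊15/4⌋ = 3, remainder 3
⌊4/3⌋ = 1, remainder 1
⌊3/1⌋ = 3, remainder 0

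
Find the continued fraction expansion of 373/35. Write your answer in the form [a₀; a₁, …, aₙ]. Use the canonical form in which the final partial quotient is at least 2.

[10; 1, 1, 1, 11]

⌊373/35⌋ = 10, remainder 23
⌊35/23⌋ = 1, remainder 12
⌊23/12⌋ = 1, remainder 11
⌊12/11⌋ = 1, remainder 1
⌊11/1⌋ = 11, remainder 0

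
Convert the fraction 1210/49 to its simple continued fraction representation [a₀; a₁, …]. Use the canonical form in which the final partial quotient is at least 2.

[24; 1, 2, 3, 1, 3]

1210 = 24·49 + 34, so a_0 = 24
49 = 1·34 + 15, so a_1 = 1
34 = 2·15 + 4, so a_2 = 2
15 = 3·4 + 3, so a_3 = 3
4 = 1·3 + 1, so a_4 = 1
3 = 3·1 + 0, so a_5 = 3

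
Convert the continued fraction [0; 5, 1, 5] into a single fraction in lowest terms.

6/35

Start with 5.
1 + 1/(5/1) = 1 + 1/5 = 6/5
5 + 1/(6/5) = 5 + 5/6 = 35/6
0 + 1/(35/6) = 0 + 6/35 = 6/35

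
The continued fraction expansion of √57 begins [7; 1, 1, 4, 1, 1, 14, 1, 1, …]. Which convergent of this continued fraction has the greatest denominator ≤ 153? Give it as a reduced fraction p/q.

List convergents until the denominator exceeds the bound:
a_0 = 7: 7/1  (≤ bound)
a_1 = 1: 8/1  (≤ bound)
a_2 = 1: 15/2  (≤ bound)
a_3 = 4: 68/9  (≤ bound)
a_4 = 1: 83/11  (≤ bound)
a_5 = 1: 151/20  (≤ bound)
a_6 = 14: 2197/291  (> 153, stop)

151/20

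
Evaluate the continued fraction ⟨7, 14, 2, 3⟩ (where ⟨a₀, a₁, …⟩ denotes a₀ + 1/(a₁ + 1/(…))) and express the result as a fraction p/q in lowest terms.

714/101

Start with 3.
2 + 1/(3/1) = 2 + 1/3 = 7/3
14 + 1/(7/3) = 14 + 3/7 = 101/7
7 + 1/(101/7) = 7 + 7/101 = 714/101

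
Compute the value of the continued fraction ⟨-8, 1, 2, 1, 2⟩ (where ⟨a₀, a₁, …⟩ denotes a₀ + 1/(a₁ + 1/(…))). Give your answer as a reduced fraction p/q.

Collapse the nested fraction from the inside out:
Start with 2.
1 + 1/(2/1) = 1 + 1/2 = 3/2
2 + 1/(3/2) = 2 + 2/3 = 8/3
1 + 1/(8/3) = 1 + 3/8 = 11/8
-8 + 1/(11/8) = -8 + 8/11 = -80/11

-80/11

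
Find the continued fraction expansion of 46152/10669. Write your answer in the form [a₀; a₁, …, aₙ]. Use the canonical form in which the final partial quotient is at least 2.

Repeatedly divide and take the remainder:
46152 ÷ 10669 → quotient 4, remainder 3476
10669 ÷ 3476 → quotient 3, remainder 241
3476 ÷ 241 → quotient 14, remainder 102
241 ÷ 102 → quotient 2, remainder 37
102 ÷ 37 → quotient 2, remainder 28
37 ÷ 28 → quotient 1, remainder 9
28 ÷ 9 → quotient 3, remainder 1
9 ÷ 1 → quotient 9, remainder 0

[4; 3, 14, 2, 2, 1, 3, 9]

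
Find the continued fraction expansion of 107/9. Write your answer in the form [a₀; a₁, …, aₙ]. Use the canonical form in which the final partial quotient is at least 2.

107 = 11·9 + 8, so a_0 = 11
9 = 1·8 + 1, so a_1 = 1
8 = 8·1 + 0, so a_2 = 8

[11; 1, 8]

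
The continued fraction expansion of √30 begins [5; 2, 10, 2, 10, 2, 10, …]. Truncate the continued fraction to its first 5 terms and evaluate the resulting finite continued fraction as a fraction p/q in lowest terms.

2525/461

a_0 = 5: 5/1
a_1 = 2: 11/2
a_2 = 10: 115/21
a_3 = 2: 241/44
a_4 = 10: 2525/461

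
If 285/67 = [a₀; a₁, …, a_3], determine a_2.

1

⌊285/67⌋ = 4, remainder 17
⌊67/17⌋ = 3, remainder 16
⌊17/16⌋ = 1, remainder 1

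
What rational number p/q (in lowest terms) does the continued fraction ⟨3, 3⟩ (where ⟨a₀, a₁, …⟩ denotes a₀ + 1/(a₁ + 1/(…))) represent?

Start with 3.
3 + 1/(3/1) = 3 + 1/3 = 10/3

10/3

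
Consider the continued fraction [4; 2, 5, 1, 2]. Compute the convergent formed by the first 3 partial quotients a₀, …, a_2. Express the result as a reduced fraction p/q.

49/11

Start with 5.
2 + 1/(5/1) = 2 + 1/5 = 11/5
4 + 1/(11/5) = 4 + 5/11 = 49/11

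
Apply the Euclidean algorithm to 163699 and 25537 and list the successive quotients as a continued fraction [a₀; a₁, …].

Apply division with remainder until the remainder is 0:
163699 = 6·25537 + 10477, so a_0 = 6
25537 = 2·10477 + 4583, so a_1 = 2
10477 = 2·4583 + 1311, so a_2 = 2
4583 = 3·1311 + 650, so a_3 = 3
1311 = 2·650 + 11, so a_4 = 2
650 = 59·11 + 1, so a_5 = 59
11 = 11·1 + 0, so a_6 = 11

[6; 2, 2, 3, 2, 59, 11]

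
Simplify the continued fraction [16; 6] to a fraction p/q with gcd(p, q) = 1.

a_0 = 16: 16/1
a_1 = 6: 97/6

97/6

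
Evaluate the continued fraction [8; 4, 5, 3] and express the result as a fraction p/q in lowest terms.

Work from the innermost term outward:
Start with 3.
5 + 1/(3/1) = 5 + 1/3 = 16/3
4 + 1/(16/3) = 4 + 3/16 = 67/16
8 + 1/(67/16) = 8 + 16/67 = 552/67

552/67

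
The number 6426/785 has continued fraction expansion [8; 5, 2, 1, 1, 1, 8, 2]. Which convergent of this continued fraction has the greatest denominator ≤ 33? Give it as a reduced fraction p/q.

a_0 = 8: 8/1  (≤ bound)
a_1 = 5: 41/5  (≤ bound)
a_2 = 2: 90/11  (≤ bound)
a_3 = 1: 131/16  (≤ bound)
a_4 = 1: 221/27  (≤ bound)
a_5 = 1: 352/43  (> 33, stop)

221/27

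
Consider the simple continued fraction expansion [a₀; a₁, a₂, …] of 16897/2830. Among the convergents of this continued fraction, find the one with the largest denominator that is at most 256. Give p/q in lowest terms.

a_0 = 5: 5/1  (≤ bound)
a_1 = 1: 6/1  (≤ bound)
a_2 = 33: 203/34  (≤ bound)
a_3 = 10: 2036/341  (> 256, stop)

203/34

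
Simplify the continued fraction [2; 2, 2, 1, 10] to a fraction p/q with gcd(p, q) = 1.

Work from the innermost term outward:
Start with 10.
1 + 1/(10/1) = 1 + 1/10 = 11/10
2 + 1/(11/10) = 2 + 10/11 = 32/11
2 + 1/(32/11) = 2 + 11/32 = 75/32
2 + 1/(75/32) = 2 + 32/75 = 182/75

182/75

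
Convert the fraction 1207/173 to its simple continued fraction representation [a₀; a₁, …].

[6; 1, 42, 4]

Repeatedly divide and take the remainder:
1207 = 6·173 + 169, so a_0 = 6
173 = 1·169 + 4, so a_1 = 1
169 = 42·4 + 1, so a_2 = 42
4 = 4·1 + 0, so a_3 = 4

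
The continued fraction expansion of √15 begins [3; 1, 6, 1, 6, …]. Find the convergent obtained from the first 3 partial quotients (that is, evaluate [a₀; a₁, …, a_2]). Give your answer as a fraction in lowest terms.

27/7

a_0 = 3: 3/1
a_1 = 1: 4/1
a_2 = 6: 27/7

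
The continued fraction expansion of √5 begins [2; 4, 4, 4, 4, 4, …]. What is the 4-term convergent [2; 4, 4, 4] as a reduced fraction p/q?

Work from the innermost term outward:
Start with 4.
4 + 1/(4/1) = 4 + 1/4 = 17/4
4 + 1/(17/4) = 4 + 4/17 = 72/17
2 + 1/(72/17) = 2 + 17/72 = 161/72

161/72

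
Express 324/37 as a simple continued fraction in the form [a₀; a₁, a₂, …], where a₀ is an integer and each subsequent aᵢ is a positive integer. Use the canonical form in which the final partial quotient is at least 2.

[8; 1, 3, 9]

⌊324/37⌋ = 8, remainder 28
⌊37/28⌋ = 1, remainder 9
⌊28/9⌋ = 3, remainder 1
⌊9/1⌋ = 9, remainder 0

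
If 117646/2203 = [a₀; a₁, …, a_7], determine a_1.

2

⌊117646/2203⌋ = 53, remainder 887
⌊2203/887⌋ = 2, remainder 429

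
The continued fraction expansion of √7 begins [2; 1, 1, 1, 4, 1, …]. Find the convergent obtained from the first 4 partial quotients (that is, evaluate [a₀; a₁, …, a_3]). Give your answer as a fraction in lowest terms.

8/3

Start with 1.
1 + 1/(1/1) = 1 + 1/1 = 2/1
1 + 1/(2/1) = 1 + 1/2 = 3/2
2 + 1/(3/2) = 2 + 2/3 = 8/3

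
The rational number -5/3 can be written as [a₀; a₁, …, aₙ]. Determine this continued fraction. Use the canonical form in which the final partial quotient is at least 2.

[-2; 3]

Apply division with remainder until the remainder is 0:
⌊-5/3⌋ = -2, remainder 1
⌊3/1⌋ = 3, remainder 0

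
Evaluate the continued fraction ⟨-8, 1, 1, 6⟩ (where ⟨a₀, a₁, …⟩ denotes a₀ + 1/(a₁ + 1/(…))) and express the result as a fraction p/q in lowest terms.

-97/13

Start with 6.
1 + 1/(6/1) = 1 + 1/6 = 7/6
1 + 1/(7/6) = 1 + 6/7 = 13/7
-8 + 1/(13/7) = -8 + 7/13 = -97/13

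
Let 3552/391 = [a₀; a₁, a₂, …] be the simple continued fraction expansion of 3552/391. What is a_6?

2

3552 ÷ 391 → quotient 9, remainder 33
391 ÷ 33 → quotient 11, remainder 28
33 ÷ 28 → quotient 1, remainder 5
28 ÷ 5 → quotient 5, remainder 3
5 ÷ 3 → quotient 1, remainder 2
3 ÷ 2 → quotient 1, remainder 1
2 ÷ 1 → quotient 2, remainder 0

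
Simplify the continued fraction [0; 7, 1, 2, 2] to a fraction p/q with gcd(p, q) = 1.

7/54

a_0 = 0: 0/1
a_1 = 7: 1/7
a_2 = 1: 1/8
a_3 = 2: 3/23
a_4 = 2: 7/54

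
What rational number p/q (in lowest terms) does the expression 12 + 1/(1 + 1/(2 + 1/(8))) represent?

Start with 8.
2 + 1/(8/1) = 2 + 1/8 = 17/8
1 + 1/(17/8) = 1 + 8/17 = 25/17
12 + 1/(25/17) = 12 + 17/25 = 317/25

317/25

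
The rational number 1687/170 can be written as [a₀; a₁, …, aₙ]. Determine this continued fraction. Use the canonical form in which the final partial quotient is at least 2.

[9; 1, 12, 13]

1687 = 9·170 + 157, so a_0 = 9
170 = 1·157 + 13, so a_1 = 1
157 = 12·13 + 1, so a_2 = 12
13 = 13·1 + 0, so a_3 = 13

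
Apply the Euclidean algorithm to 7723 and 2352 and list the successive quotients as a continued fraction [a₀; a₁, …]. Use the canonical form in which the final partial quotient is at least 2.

[3; 3, 1, 1, 9, 35]

7723 = 3·2352 + 667, so a_0 = 3
2352 = 3·667 + 351, so a_1 = 3
667 = 1·351 + 316, so a_2 = 1
351 = 1·316 + 35, so a_3 = 1
316 = 9·35 + 1, so a_4 = 9
35 = 35·1 + 0, so a_5 = 35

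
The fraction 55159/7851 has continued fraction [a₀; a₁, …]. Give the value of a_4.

55159 = 7·7851 + 202, so a_0 = 7
7851 = 38·202 + 175, so a_1 = 38
202 = 1·175 + 27, so a_2 = 1
175 = 6·27 + 13, so a_3 = 6
27 = 2·13 + 1, so a_4 = 2

2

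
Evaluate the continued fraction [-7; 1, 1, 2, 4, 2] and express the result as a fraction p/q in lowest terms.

-314/49

Start with 2.
4 + 1/(2/1) = 4 + 1/2 = 9/2
2 + 1/(9/2) = 2 + 2/9 = 20/9
1 + 1/(20/9) = 1 + 9/20 = 29/20
1 + 1/(29/20) = 1 + 20/29 = 49/29
-7 + 1/(49/29) = -7 + 29/49 = -314/49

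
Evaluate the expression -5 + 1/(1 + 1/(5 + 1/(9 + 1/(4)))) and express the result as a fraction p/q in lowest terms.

-941/226

a_0 = -5: -5/1
a_1 = 1: -4/1
a_2 = 5: -25/6
a_3 = 9: -229/55
a_4 = 4: -941/226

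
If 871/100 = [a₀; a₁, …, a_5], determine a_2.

2

Repeatedly divide and take the remainder:
871 = 8·100 + 71, so a_0 = 8
100 = 1·71 + 29, so a_1 = 1
71 = 2·29 + 13, so a_2 = 2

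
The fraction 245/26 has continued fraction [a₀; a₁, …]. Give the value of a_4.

3

245 = 9·26 + 11, so a_0 = 9
26 = 2·11 + 4, so a_1 = 2
11 = 2·4 + 3, so a_2 = 2
4 = 1·3 + 1, so a_3 = 1
3 = 3·1 + 0, so a_4 = 3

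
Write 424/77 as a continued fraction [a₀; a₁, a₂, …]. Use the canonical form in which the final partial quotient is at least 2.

⌊424/77⌋ = 5, remainder 39
⌊77/39⌋ = 1, remainder 38
⌊39/38⌋ = 1, remainder 1
⌊38/1⌋ = 38, remainder 0

[5; 1, 1, 38]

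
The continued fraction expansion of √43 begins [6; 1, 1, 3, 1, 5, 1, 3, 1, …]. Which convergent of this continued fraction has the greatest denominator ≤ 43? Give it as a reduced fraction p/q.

59/9

a_0 = 6: 6/1  (≤ bound)
a_1 = 1: 7/1  (≤ bound)
a_2 = 1: 13/2  (≤ bound)
a_3 = 3: 46/7  (≤ bound)
a_4 = 1: 59/9  (≤ bound)
a_5 = 5: 341/52  (> 43, stop)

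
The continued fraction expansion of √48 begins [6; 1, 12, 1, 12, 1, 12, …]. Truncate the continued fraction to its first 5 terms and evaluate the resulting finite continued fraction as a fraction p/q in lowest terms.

1254/181

Compute successive convergents:
a_0 = 6: 6/1
a_1 = 1: 7/1
a_2 = 12: 90/13
a_3 = 1: 97/14
a_4 = 12: 1254/181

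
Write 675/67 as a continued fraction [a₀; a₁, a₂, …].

[10; 13, 2, 2]

Run the Euclidean algorithm, recording each quotient:
⌊675/67⌋ = 10, remainder 5
⌊67/5⌋ = 13, remainder 2
⌊5/2⌋ = 2, remainder 1
⌊2/1⌋ = 2, remainder 0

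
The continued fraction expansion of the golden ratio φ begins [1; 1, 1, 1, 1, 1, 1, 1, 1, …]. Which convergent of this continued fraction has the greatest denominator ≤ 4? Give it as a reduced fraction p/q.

5/3

a_0 = 1: 1/1  (≤ bound)
a_1 = 1: 2/1  (≤ bound)
a_2 = 1: 3/2  (≤ bound)
a_3 = 1: 5/3  (≤ bound)
a_4 = 1: 8/5  (> 4, stop)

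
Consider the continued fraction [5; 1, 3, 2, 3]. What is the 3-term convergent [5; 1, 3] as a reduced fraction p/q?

23/4

Compute successive convergents:
a_0 = 5: 5/1
a_1 = 1: 6/1
a_2 = 3: 23/4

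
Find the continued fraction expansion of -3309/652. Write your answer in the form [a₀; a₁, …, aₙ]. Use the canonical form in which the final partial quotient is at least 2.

-3309 = -6·652 + 603, so a_0 = -6
652 = 1·603 + 49, so a_1 = 1
603 = 12·49 + 15, so a_2 = 12
49 = 3·15 + 4, so a_3 = 3
15 = 3·4 + 3, so a_4 = 3
4 = 1·3 + 1, so a_5 = 1
3 = 3·1 + 0, so a_6 = 3

[-6; 1, 12, 3, 3, 1, 3]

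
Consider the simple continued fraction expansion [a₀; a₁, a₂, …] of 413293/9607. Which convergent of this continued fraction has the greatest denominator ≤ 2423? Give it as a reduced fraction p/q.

a_0 = 43: 43/1  (≤ bound)
a_1 = 50: 2151/50  (≤ bound)
a_2 = 27: 58120/1351  (≤ bound)
a_3 = 2: 118391/2752  (> 2423, stop)

58120/1351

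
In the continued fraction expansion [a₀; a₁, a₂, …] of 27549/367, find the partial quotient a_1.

Repeatedly divide and take the remainder:
27549 = 75·367 + 24, so a_0 = 75
367 = 15·24 + 7, so a_1 = 15

15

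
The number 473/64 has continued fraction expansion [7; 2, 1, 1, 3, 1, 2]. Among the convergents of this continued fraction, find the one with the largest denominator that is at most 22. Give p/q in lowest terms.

133/18

List convergents until the denominator exceeds the bound:
a_0 = 7: 7/1  (≤ bound)
a_1 = 2: 15/2  (≤ bound)
a_2 = 1: 22/3  (≤ bound)
a_3 = 1: 37/5  (≤ bound)
a_4 = 3: 133/18  (≤ bound)
a_5 = 1: 170/23  (> 22, stop)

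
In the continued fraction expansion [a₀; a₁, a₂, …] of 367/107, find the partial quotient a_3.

15

⌊367/107⌋ = 3, remainder 46
⌊107/46⌋ = 2, remainder 15
⌊46/15⌋ = 3, remainder 1
⌊15/1⌋ = 15, remainder 0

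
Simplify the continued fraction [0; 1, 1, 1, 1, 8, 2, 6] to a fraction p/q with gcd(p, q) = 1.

a_0 = 0: 0/1
a_1 = 1: 1/1
a_2 = 1: 1/2
a_3 = 1: 2/3
a_4 = 1: 3/5
a_5 = 8: 26/43
a_6 = 2: 55/91
a_7 = 6: 356/589

356/589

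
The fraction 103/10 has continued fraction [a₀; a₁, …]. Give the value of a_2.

Apply division with remainder until the remainder is 0:
⌊103/10⌋ = 10, remainder 3
⌊10/3⌋ = 3, remainder 1
⌊3/1⌋ = 3, remainder 0

3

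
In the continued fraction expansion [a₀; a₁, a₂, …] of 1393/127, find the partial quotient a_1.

1393 ÷ 127 → quotient 10, remainder 123
127 ÷ 123 → quotient 1, remainder 4

1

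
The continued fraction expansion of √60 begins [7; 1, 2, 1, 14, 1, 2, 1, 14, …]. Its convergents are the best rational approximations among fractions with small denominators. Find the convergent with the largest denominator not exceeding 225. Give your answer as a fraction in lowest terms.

1433/185

a_0 = 7: 7/1  (≤ bound)
a_1 = 1: 8/1  (≤ bound)
a_2 = 2: 23/3  (≤ bound)
a_3 = 1: 31/4  (≤ bound)
a_4 = 14: 457/59  (≤ bound)
a_5 = 1: 488/63  (≤ bound)
a_6 = 2: 1433/185  (≤ bound)
a_7 = 1: 1921/248  (> 225, stop)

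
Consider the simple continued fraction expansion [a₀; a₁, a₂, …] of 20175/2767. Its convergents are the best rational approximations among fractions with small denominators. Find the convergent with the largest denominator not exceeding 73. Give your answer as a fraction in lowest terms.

a_0 = 7: 7/1  (≤ bound)
a_1 = 3: 22/3  (≤ bound)
a_2 = 2: 51/7  (≤ bound)
a_3 = 3: 175/24  (≤ bound)
a_4 = 4: 751/103  (> 73, stop)

175/24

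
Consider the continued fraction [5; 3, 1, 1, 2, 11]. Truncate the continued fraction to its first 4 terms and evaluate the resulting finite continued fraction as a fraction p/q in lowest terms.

37/7

Work from the innermost term outward:
Start with 1.
1 + 1/(1/1) = 1 + 1/1 = 2/1
3 + 1/(2/1) = 3 + 1/2 = 7/2
5 + 1/(7/2) = 5 + 2/7 = 37/7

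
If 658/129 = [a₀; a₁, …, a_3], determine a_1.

⌊658/129⌋ = 5, remainder 13
⌊129/13⌋ = 9, remainder 12

9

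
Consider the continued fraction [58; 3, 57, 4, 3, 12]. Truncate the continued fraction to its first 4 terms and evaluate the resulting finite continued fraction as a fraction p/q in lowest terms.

Start with 4.
57 + 1/(4/1) = 57 + 1/4 = 229/4
3 + 1/(229/4) = 3 + 4/229 = 691/229
58 + 1/(691/229) = 58 + 229/691 = 40307/691

40307/691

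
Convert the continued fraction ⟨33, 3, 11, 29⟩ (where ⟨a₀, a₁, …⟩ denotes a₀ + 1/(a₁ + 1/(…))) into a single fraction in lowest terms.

Start with 29.
11 + 1/(29/1) = 11 + 1/29 = 320/29
3 + 1/(320/29) = 3 + 29/320 = 989/320
33 + 1/(989/320) = 33 + 320/989 = 32957/989

32957/989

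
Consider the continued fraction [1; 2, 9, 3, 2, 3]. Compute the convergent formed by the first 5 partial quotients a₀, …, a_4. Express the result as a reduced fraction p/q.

Build up convergents one term at a time:
a_0 = 1: 1/1
a_1 = 2: 3/2
a_2 = 9: 28/19
a_3 = 3: 87/59
a_4 = 2: 202/137

202/137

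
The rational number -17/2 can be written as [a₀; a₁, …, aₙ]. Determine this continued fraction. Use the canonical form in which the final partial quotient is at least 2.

[-9; 2]

⌊-17/2⌋ = -9, remainder 1
⌊2/1⌋ = 2, remainder 0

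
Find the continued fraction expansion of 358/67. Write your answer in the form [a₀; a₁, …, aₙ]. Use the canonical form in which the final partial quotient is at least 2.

358 = 5·67 + 23, so a_0 = 5
67 = 2·23 + 21, so a_1 = 2
23 = 1·21 + 2, so a_2 = 1
21 = 10·2 + 1, so a_3 = 10
2 = 2·1 + 0, so a_4 = 2

[5; 2, 1, 10, 2]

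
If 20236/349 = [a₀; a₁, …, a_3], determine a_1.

⌊20236/349⌋ = 57, remainder 343
⌊349/343⌋ = 1, remainder 6

1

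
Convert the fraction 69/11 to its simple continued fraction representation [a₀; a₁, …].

[6; 3, 1, 2]

Apply division with remainder until the remainder is 0:
69 = 6·11 + 3, so a_0 = 6
11 = 3·3 + 2, so a_1 = 3
3 = 1·2 + 1, so a_2 = 1
2 = 2·1 + 0, so a_3 = 2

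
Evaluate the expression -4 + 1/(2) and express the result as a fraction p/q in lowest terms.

a_0 = -4: -4/1
a_1 = 2: -7/2

-7/2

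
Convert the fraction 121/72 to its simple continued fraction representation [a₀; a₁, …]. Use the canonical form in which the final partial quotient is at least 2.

[1; 1, 2, 7, 1, 2]

121 ÷ 72 → quotient 1, remainder 49
72 ÷ 49 → quotient 1, remainder 23
49 ÷ 23 → quotient 2, remainder 3
23 ÷ 3 → quotient 7, remainder 2
3 ÷ 2 → quotient 1, remainder 1
2 ÷ 1 → quotient 2, remainder 0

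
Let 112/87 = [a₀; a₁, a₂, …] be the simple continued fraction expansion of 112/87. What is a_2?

2

112 ÷ 87 → quotient 1, remainder 25
87 ÷ 25 → quotient 3, remainder 12
25 ÷ 12 → quotient 2, remainder 1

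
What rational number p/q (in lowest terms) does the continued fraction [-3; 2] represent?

Starting at the tail and folding back:
Start with 2.
-3 + 1/(2/1) = -3 + 1/2 = -5/2

-5/2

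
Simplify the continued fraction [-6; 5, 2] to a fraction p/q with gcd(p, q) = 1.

-64/11

Use the convergent recurrence hₖ = aₖ·hₖ₋₁ + hₖ₋₂ (and likewise for the denominators kₖ):
a_0 = -6: -6/1
a_1 = 5: -29/5
a_2 = 2: -64/11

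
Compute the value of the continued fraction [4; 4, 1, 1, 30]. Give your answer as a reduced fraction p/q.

Use the convergent recurrence hₖ = aₖ·hₖ₋₁ + hₖ₋₂ (and likewise for the denominators kₖ):
a_0 = 4: 4/1
a_1 = 4: 17/4
a_2 = 1: 21/5
a_3 = 1: 38/9
a_4 = 30: 1161/275

1161/275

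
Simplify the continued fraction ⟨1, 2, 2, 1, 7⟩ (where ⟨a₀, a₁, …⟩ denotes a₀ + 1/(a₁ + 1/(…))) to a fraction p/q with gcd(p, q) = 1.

a_0 = 1: 1/1
a_1 = 2: 3/2
a_2 = 2: 7/5
a_3 = 1: 10/7
a_4 = 7: 77/54

77/54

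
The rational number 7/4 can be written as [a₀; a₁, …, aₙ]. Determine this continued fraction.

7 ÷ 4 → quotient 1, remainder 3
4 ÷ 3 → quotient 1, remainder 1
3 ÷ 1 → quotient 3, remainder 0

[1; 1, 3]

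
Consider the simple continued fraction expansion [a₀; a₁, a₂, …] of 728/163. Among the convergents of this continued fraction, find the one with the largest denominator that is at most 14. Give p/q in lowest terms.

a_0 = 4: 4/1  (≤ bound)
a_1 = 2: 9/2  (≤ bound)
a_2 = 6: 58/13  (≤ bound)
a_3 = 1: 67/15  (> 14, stop)

58/13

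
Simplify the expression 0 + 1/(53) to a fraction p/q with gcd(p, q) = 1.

Start with 53.
0 + 1/(53/1) = 0 + 1/53 = 1/53

1/53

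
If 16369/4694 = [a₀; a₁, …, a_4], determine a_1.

16369 ÷ 4694 → quotient 3, remainder 2287
4694 ÷ 2287 → quotient 2, remainder 120

2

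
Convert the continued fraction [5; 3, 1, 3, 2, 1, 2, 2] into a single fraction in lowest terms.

Start with 2.
2 + 1/(2/1) = 2 + 1/2 = 5/2
1 + 1/(5/2) = 1 + 2/5 = 7/5
2 + 1/(7/5) = 2 + 5/7 = 19/7
3 + 1/(19/7) = 3 + 7/19 = 64/19
1 + 1/(64/19) = 1 + 19/64 = 83/64
3 + 1/(83/64) = 3 + 64/83 = 313/83
5 + 1/(313/83) = 5 + 83/313 = 1648/313

1648/313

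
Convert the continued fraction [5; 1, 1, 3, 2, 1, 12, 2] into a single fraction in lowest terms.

a_0 = 5: 5/1
a_1 = 1: 6/1
a_2 = 1: 11/2
a_3 = 3: 39/7
a_4 = 2: 89/16
a_5 = 1: 128/23
a_6 = 12: 1625/292
a_7 = 2: 3378/607

3378/607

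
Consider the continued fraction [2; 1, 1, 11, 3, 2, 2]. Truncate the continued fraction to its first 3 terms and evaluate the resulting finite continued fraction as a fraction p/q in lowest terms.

Starting at the tail and folding back:
Start with 1.
1 + 1/(1/1) = 1 + 1/1 = 2/1
2 + 1/(2/1) = 2 + 1/2 = 5/2

5/2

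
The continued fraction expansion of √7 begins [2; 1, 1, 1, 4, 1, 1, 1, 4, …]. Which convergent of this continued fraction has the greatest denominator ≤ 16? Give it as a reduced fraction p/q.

37/14

List convergents until the denominator exceeds the bound:
a_0 = 2: 2/1  (≤ bound)
a_1 = 1: 3/1  (≤ bound)
a_2 = 1: 5/2  (≤ bound)
a_3 = 1: 8/3  (≤ bound)
a_4 = 4: 37/14  (≤ bound)
a_5 = 1: 45/17  (> 16, stop)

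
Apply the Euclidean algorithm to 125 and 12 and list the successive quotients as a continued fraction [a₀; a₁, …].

Apply division with remainder until the remainder is 0:
⌊125/12⌋ = 10, remainder 5
⌊12/5⌋ = 2, remainder 2
⌊5/2⌋ = 2, remainder 1
⌊2/1⌋ = 2, remainder 0

[10; 2, 2, 2]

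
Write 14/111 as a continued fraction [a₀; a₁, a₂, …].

[0; 7, 1, 13]

Repeatedly divide and take the remainder:
⌊14/111⌋ = 0, remainder 14
⌊111/14⌋ = 7, remainder 13
⌊14/13⌋ = 1, remainder 1
⌊13/1⌋ = 13, remainder 0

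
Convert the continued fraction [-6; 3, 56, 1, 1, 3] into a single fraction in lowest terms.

Build up convergents one term at a time:
a_0 = -6: -6/1
a_1 = 3: -17/3
a_2 = 56: -958/169
a_3 = 1: -975/172
a_4 = 1: -1933/341
a_5 = 3: -6774/1195

-6774/1195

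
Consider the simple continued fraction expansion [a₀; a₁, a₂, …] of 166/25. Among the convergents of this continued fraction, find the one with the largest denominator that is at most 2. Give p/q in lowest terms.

List convergents until the denominator exceeds the bound:
a_0 = 6: 6/1  (≤ bound)
a_1 = 1: 7/1  (≤ bound)
a_2 = 1: 13/2  (≤ bound)
a_3 = 1: 20/3  (> 2, stop)

13/2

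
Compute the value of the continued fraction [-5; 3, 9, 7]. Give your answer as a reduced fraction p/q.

a_0 = -5: -5/1
a_1 = 3: -14/3
a_2 = 9: -131/28
a_3 = 7: -931/199

-931/199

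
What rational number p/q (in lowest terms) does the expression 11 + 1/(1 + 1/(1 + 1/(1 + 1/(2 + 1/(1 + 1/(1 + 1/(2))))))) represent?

Work from the innermost term outward:
Start with 2.
1 + 1/(2/1) = 1 + 1/2 = 3/2
1 + 1/(3/2) = 1 + 2/3 = 5/3
2 + 1/(5/3) = 2 + 3/5 = 13/5
1 + 1/(13/5) = 1 + 5/13 = 18/13
1 + 1/(18/13) = 1 + 13/18 = 31/18
1 + 1/(31/18) = 1 + 18/31 = 49/31
11 + 1/(49/31) = 11 + 31/49 = 570/49

570/49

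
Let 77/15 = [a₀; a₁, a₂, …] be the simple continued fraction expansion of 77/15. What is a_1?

7

77 ÷ 15 → quotient 5, remainder 2
15 ÷ 2 → quotient 7, remainder 1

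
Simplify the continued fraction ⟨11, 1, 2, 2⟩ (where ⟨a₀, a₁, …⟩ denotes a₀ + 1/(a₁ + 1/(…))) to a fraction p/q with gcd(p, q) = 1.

a_0 = 11: 11/1
a_1 = 1: 12/1
a_2 = 2: 35/3
a_3 = 2: 82/7

82/7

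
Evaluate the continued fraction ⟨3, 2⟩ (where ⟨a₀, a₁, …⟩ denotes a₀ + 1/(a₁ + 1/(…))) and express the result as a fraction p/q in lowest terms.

Start with 2.
3 + 1/(2/1) = 3 + 1/2 = 7/2

7/2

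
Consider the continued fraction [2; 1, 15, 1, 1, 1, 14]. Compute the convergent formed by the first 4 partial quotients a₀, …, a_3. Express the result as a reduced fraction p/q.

Start with 1.
15 + 1/(1/1) = 15 + 1/1 = 16/1
1 + 1/(16/1) = 1 + 1/16 = 17/16
2 + 1/(17/16) = 2 + 16/17 = 50/17

50/17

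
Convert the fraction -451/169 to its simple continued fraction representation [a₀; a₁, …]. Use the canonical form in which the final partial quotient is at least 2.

Apply division with remainder until the remainder is 0:
-451 ÷ 169 → quotient -3, remainder 56
169 ÷ 56 → quotient 3, remainder 1
56 ÷ 1 → quotient 56, remainder 0

[-3; 3, 56]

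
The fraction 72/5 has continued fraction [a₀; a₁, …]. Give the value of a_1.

2

⌊72/5⌋ = 14, remainder 2
⌊5/2⌋ = 2, remainder 1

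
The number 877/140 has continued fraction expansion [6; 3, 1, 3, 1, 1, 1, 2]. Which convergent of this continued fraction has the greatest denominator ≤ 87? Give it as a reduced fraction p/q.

332/53

a_0 = 6: 6/1  (≤ bound)
a_1 = 3: 19/3  (≤ bound)
a_2 = 1: 25/4  (≤ bound)
a_3 = 3: 94/15  (≤ bound)
a_4 = 1: 119/19  (≤ bound)
a_5 = 1: 213/34  (≤ bound)
a_6 = 1: 332/53  (≤ bound)
a_7 = 2: 877/140  (> 87, stop)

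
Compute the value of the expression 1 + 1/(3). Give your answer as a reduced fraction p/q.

4/3

Build up convergents one term at a time:
a_0 = 1: 1/1
a_1 = 3: 4/3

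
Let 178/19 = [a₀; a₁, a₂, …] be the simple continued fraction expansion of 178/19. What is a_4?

2

178 ÷ 19 → quotient 9, remainder 7
19 ÷ 7 → quotient 2, remainder 5
7 ÷ 5 → quotient 1, remainder 2
5 ÷ 2 → quotient 2, remainder 1
2 ÷ 1 → quotient 2, remainder 0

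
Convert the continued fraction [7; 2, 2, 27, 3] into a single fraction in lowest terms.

Collapse the nested fraction from the inside out:
Start with 3.
27 + 1/(3/1) = 27 + 1/3 = 82/3
2 + 1/(82/3) = 2 + 3/82 = 167/82
2 + 1/(167/82) = 2 + 82/167 = 416/167
7 + 1/(416/167) = 7 + 167/416 = 3079/416

3079/416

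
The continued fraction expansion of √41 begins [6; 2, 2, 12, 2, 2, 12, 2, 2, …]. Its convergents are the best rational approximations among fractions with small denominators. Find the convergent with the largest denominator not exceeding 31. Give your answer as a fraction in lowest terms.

32/5

List convergents until the denominator exceeds the bound:
a_0 = 6: 6/1  (≤ bound)
a_1 = 2: 13/2  (≤ bound)
a_2 = 2: 32/5  (≤ bound)
a_3 = 12: 397/62  (> 31, stop)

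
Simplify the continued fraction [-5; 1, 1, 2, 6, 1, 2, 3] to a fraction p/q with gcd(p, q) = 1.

Build up convergents one term at a time:
a_0 = -5: -5/1
a_1 = 1: -4/1
a_2 = 1: -9/2
a_3 = 2: -22/5
a_4 = 6: -141/32
a_5 = 1: -163/37
a_6 = 2: -467/106
a_7 = 3: -1564/355

-1564/355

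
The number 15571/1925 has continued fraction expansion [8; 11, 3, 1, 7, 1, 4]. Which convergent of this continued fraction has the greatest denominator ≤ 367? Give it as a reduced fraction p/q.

List convergents until the denominator exceeds the bound:
a_0 = 8: 8/1  (≤ bound)
a_1 = 11: 89/11  (≤ bound)
a_2 = 3: 275/34  (≤ bound)
a_3 = 1: 364/45  (≤ bound)
a_4 = 7: 2823/349  (≤ bound)
a_5 = 1: 3187/394  (> 367, stop)

2823/349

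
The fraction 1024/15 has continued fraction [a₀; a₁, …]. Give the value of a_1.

1024 ÷ 15 → quotient 68, remainder 4
15 ÷ 4 → quotient 3, remainder 3

3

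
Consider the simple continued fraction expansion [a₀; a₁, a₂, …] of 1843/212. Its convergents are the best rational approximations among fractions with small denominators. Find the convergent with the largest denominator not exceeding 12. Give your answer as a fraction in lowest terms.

List convergents until the denominator exceeds the bound:
a_0 = 8: 8/1  (≤ bound)
a_1 = 1: 9/1  (≤ bound)
a_2 = 2: 26/3  (≤ bound)
a_3 = 3: 87/10  (≤ bound)
a_4 = 1: 113/13  (> 12, stop)

87/10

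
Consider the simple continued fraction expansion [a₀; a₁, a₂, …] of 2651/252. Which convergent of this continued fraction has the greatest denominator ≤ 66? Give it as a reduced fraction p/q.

263/25

List convergents until the denominator exceeds the bound:
a_0 = 10: 10/1  (≤ bound)
a_1 = 1: 11/1  (≤ bound)
a_2 = 1: 21/2  (≤ bound)
a_3 = 12: 263/25  (≤ bound)
a_4 = 10: 2651/252  (> 66, stop)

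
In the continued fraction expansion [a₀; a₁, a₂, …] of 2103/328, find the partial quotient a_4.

19

⌊2103/328⌋ = 6, remainder 135
⌊328/135⌋ = 2, remainder 58
⌊135/58⌋ = 2, remainder 19
⌊58/19⌋ = 3, remainder 1
⌊19/1⌋ = 19, remainder 0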